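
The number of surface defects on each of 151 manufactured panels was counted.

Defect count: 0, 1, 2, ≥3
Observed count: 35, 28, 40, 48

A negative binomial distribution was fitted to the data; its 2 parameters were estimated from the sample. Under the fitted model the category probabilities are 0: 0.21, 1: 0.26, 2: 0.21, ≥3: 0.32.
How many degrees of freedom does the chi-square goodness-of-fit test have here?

1

There are k = 4 categories and 2 parameters estimated from the data, so df = 4 − 1 − 2 = 1.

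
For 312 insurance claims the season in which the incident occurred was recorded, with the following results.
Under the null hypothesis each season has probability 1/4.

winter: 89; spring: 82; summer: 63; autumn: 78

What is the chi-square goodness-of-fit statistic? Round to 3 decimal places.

Expected count for each of the 4 categories: 312/4 = 78.
χ² = (89−78)²/78 + (82−78)²/78 + (63−78)²/78 + (78−78)²/78
   = 1.5513 + 0.2051 + 2.8846 + 0.0000
Sum = 4.641

4.641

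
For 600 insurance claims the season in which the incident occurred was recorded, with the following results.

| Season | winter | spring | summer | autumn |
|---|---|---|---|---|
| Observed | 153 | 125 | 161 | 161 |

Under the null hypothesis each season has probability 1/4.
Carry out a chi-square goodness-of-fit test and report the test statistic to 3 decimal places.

Expected count for each of the 4 categories: 600/4 = 150.
χ² = (153−150)²/150 + (125−150)²/150 + (161−150)²/150 + (161−150)²/150
   = 0.0600 + 4.1667 + 0.8067 + 0.8067
Sum = 5.840

5.840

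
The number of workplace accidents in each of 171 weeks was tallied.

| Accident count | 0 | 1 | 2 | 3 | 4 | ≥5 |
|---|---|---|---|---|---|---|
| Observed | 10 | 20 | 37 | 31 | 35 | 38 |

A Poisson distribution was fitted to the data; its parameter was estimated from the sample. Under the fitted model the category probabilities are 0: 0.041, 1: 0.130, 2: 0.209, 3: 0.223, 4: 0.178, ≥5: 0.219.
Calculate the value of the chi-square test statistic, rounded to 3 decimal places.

Expected counts E_i = n·p_i: 171×0.041 = 7.011, 171×0.130 = 22.23, 171×0.209 = 35.739, 171×0.223 = 38.133, 171×0.178 = 30.438, 171×0.219 = 37.449.
0: (10 − 7.011)²/7.011 = 8.934121/7.011 = 1.2743
1: (20 − 22.23)²/22.23 = 4.9729/22.23 = 0.2237
2: (37 − 35.739)²/35.739 = 1.590121/35.739 = 0.0445
3: (31 − 38.133)²/38.133 = 50.879689/38.133 = 1.3343
4: (35 − 30.438)²/30.438 = 20.811844/30.438 = 0.6837
≥5: (38 − 37.449)²/37.449 = 0.303601/37.449 = 0.0081
Sum = 3.569

3.569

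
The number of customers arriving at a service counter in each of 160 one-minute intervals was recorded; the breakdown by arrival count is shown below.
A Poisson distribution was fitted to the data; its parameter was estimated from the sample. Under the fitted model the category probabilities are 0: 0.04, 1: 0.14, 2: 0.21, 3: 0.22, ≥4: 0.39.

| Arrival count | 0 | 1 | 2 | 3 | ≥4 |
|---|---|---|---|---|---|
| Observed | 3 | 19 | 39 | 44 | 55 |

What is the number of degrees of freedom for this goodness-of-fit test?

3

There are k = 5 categories and 1 parameter estimated from the data, so df = 5 − 1 − 1 = 3.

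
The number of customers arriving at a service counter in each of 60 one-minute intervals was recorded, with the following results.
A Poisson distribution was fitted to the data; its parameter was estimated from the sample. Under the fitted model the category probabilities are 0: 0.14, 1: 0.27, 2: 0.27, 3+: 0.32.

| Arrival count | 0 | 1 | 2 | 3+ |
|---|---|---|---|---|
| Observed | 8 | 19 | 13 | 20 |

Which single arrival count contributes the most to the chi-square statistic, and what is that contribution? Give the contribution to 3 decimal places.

Expected counts E_i = n·p_i: 60×0.14 = 8.4, 60×0.27 = 16.2, 60×0.27 = 16.2, 60×0.32 = 19.2.
0: (8 − 8.4)²/8.4 = 0.16/8.4 = 0.0190
1: (19 − 16.2)²/16.2 = 7.84/16.2 = 0.4840
2: (13 − 16.2)²/16.2 = 10.24/16.2 = 0.6321
3+: (20 − 19.2)²/19.2 = 0.64/19.2 = 0.0333
The largest term is for 2: 0.632.

2, 0.632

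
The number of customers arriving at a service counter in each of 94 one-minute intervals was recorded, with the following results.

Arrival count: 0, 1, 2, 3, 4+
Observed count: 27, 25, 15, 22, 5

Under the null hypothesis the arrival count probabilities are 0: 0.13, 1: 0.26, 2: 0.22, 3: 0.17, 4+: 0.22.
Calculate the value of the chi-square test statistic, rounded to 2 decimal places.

33.61

Expected counts E_i = n·p_i: 94×0.13 = 12.22, 94×0.26 = 24.44, 94×0.22 = 20.68, 94×0.17 = 15.98, 94×0.22 = 20.68.
χ² = (27−12.22)²/12.22 + (25−24.44)²/24.44 + (15−20.68)²/20.68 + (22−15.98)²/15.98 + (5−20.68)²/20.68
   = 17.876 + 0.013 + 1.560 + 2.268 + 11.889
Sum = 33.61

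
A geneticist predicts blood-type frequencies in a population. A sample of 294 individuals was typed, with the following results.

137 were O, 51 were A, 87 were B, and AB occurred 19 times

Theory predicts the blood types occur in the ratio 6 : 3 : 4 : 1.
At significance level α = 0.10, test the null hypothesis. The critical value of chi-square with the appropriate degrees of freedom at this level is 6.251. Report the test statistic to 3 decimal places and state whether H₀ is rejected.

3.544; do not reject

Ratio total = 14. Expected counts: 294×6/14 = 126, 294×3/14 = 63, 294×4/14 = 84, 294×1/14 = 21.
cat         O        E   (O−E)²/E
O         137      126     0.9603
A          51       63     2.2857
B          87       84     0.1071
AB         19       21     0.1905
Sum = 3.544
df = 3. Since 3.544 < 6.251, we do not reject H₀.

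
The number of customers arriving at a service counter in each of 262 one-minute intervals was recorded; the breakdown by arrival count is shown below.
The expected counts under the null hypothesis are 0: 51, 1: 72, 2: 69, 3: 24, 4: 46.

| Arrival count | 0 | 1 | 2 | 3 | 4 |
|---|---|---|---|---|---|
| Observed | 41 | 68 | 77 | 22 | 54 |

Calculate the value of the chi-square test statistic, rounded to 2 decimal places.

χ² = (41−51)²/51 + (68−72)²/72 + (77−69)²/69 + (22−24)²/24 + (54−46)²/46
   = 1.961 + 0.222 + 0.928 + 0.167 + 1.391
Sum = 4.67

4.67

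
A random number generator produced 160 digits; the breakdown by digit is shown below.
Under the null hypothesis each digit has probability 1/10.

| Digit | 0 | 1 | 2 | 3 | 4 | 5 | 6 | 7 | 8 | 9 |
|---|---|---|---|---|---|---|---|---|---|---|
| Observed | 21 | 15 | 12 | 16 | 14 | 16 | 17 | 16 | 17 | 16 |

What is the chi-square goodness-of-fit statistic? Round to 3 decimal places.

Expected count for each of the 10 categories: 160/10 = 16.
χ² = (21−16)²/16 + (15−16)²/16 + (12−16)²/16 + (16−16)²/16 + (14−16)²/16 + (16−16)²/16 + (17−16)²/16 + (16−16)²/16 + (17−16)²/16 + (16−16)²/16
   = 1.5625 + 0.0625 + 1.0000 + 0.0000 + 0.2500 + 0.0000 + 0.0625 + 0.0000 + 0.0625 + 0.0000
Sum = 3.000

3.000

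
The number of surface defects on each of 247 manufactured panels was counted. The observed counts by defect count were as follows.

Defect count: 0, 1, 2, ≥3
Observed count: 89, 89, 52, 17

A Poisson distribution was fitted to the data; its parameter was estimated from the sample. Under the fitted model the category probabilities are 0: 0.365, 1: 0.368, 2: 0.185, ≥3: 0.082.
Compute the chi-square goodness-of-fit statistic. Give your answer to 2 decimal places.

Expected counts E_i = n·p_i: 247×0.365 = 90.155, 247×0.368 = 90.896, 247×0.185 = 45.695, 247×0.082 = 20.254.
0: (89 − 90.155)²/90.155 = 1.334025/90.155 = 0.015
1: (89 − 90.896)²/90.896 = 3.594816/90.896 = 0.040
2: (52 − 45.695)²/45.695 = 39.753025/45.695 = 0.870
≥3: (17 − 20.254)²/20.254 = 10.588516/20.254 = 0.523
Sum = 1.45

1.45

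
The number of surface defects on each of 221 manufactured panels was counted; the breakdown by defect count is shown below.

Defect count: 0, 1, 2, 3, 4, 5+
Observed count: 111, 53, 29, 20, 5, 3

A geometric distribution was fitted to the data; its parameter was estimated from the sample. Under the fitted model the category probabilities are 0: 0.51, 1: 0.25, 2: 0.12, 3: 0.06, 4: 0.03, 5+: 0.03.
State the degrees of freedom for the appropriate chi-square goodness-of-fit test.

There are k = 6 categories and 1 parameter estimated from the data, so df = 6 − 1 − 1 = 4.

4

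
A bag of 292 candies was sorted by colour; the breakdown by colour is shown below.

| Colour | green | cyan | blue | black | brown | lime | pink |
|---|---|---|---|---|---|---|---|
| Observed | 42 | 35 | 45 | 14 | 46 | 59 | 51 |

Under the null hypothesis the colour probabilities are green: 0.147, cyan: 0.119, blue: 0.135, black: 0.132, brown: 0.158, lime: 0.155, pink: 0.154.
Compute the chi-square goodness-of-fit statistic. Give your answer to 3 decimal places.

Expected counts E_i = n·p_i: 292×0.147 = 42.924, 292×0.119 = 34.748, 292×0.135 = 39.42, 292×0.132 = 38.544, 292×0.158 = 46.136, 292×0.155 = 45.26, 292×0.154 = 44.968.
green: (42 − 42.924)²/42.924 = 0.853776/42.924 = 0.0199
cyan: (35 − 34.748)²/34.748 = 0.063504/34.748 = 0.0018
blue: (45 − 39.42)²/39.42 = 31.1364/39.42 = 0.7899
black: (14 − 38.544)²/38.544 = 602.407936/38.544 = 15.6291
brown: (46 − 46.136)²/46.136 = 0.018496/46.136 = 0.0004
lime: (59 − 45.26)²/45.26 = 188.7876/45.26 = 4.1712
pink: (51 − 44.968)²/44.968 = 36.385024/44.968 = 0.8091
Sum = 21.421

21.421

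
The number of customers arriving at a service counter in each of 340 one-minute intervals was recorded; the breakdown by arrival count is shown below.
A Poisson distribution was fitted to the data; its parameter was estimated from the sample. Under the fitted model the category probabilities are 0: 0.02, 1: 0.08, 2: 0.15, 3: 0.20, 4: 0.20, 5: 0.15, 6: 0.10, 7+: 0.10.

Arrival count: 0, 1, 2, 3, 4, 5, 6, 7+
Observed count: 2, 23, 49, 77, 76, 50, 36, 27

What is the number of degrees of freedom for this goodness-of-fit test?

There are k = 8 categories and 1 parameter estimated from the data, so df = 8 − 1 − 1 = 6.

6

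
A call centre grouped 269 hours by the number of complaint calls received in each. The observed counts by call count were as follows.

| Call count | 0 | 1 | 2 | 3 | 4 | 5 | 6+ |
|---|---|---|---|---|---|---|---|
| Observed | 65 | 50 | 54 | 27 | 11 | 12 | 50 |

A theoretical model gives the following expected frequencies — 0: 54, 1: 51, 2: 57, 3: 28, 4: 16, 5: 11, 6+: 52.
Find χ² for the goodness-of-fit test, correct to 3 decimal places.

4.184

cat         O        E   (O−E)²/E
0          65       54     2.2407
1          50       51     0.0196
2          54       57     0.1579
3          27       28     0.0357
4          11       16     1.5625
5          12       11     0.0909
6+         50       52     0.0769
Sum = 4.184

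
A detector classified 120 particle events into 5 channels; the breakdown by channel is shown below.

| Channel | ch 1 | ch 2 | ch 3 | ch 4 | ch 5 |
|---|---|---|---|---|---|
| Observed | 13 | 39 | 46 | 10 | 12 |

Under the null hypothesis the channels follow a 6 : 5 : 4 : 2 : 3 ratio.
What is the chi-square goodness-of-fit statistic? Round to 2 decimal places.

Ratio total = 20. Expected counts: 120×6/20 = 36, 120×5/20 = 30, 120×4/20 = 24, 120×2/20 = 12, 120×3/20 = 18.
cat         O        E   (O−E)²/E
ch 1       13       36     14.694
ch 2       39       30      2.700
ch 3       46       24     20.167
ch 4       10       12      0.333
ch 5       12       18      2.000
Sum = 39.89

39.89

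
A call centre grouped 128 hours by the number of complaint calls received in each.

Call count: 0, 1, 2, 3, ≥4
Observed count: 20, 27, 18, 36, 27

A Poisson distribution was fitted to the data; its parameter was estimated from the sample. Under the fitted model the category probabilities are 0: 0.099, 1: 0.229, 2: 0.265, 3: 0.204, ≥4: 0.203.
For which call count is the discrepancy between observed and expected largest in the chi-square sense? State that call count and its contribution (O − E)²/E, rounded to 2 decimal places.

2, 7.47

Expected counts E_i = n·p_i: 128×0.099 = 12.672, 128×0.229 = 29.312, 128×0.265 = 33.92, 128×0.204 = 26.112, 128×0.203 = 25.984.
0: (20 − 12.672)²/12.672 = 53.699584/12.672 = 4.238
1: (27 − 29.312)²/29.312 = 5.345344/29.312 = 0.182
2: (18 − 33.92)²/33.92 = 253.4464/33.92 = 7.472
3: (36 − 26.112)²/26.112 = 97.772544/26.112 = 3.744
≥4: (27 − 25.984)²/25.984 = 1.032256/25.984 = 0.040
The largest term is for 2: 7.47.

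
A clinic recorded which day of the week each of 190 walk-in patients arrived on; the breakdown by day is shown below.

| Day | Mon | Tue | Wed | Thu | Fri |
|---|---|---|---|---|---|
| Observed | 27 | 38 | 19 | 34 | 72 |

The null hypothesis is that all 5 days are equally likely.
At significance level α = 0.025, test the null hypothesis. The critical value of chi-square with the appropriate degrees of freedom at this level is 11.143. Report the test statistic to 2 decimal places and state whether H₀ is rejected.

Under H₀ each category has probability 1/5, so each expected count is 190/5 = 38.
cat         O        E   (O−E)²/E
Mon        27       38      3.184
Tue        38       38      0.000
Wed        19       38      9.500
Thu        34       38      0.421
Fri        72       38     30.421
Sum = 43.53
df = 4. Since 43.53 > 11.143, we reject H₀.

43.53; reject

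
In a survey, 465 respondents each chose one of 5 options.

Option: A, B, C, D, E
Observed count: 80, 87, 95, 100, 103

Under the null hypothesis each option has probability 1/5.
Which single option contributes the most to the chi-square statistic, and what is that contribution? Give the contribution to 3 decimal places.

A, 1.817

Under H₀ each category has probability 1/5, so each expected count is 465/5 = 93.
A: (80 − 93)²/93 = 169/93 = 1.8172
B: (87 − 93)²/93 = 36/93 = 0.3871
C: (95 − 93)²/93 = 4/93 = 0.0430
D: (100 − 93)²/93 = 49/93 = 0.5269
E: (103 − 93)²/93 = 100/93 = 1.0753
The largest term is for A: 1.817.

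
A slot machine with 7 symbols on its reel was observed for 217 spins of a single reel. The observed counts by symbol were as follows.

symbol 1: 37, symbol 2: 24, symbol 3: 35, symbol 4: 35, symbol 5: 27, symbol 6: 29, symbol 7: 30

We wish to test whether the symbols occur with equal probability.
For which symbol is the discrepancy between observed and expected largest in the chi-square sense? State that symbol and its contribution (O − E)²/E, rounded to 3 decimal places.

symbol 2, 1.581

Under H₀ each category has probability 1/7, so each expected count is 217/7 = 31.
χ² = (37−31)²/31 + (24−31)²/31 + (35−31)²/31 + (35−31)²/31 + (27−31)²/31 + (29−31)²/31 + (30−31)²/31
   = 1.1613 + 1.5806 + 0.5161 + 0.5161 + 0.5161 + 0.1290 + 0.0323
The largest term is for symbol 2: 1.581.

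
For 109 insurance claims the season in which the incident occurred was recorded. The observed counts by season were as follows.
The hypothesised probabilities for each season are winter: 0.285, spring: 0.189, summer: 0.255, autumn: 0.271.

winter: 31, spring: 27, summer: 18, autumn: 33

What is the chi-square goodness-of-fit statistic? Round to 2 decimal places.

Expected counts E_i = n·p_i: 109×0.285 = 31.065, 109×0.189 = 20.601, 109×0.255 = 27.795, 109×0.271 = 29.539.
χ² = (31−31.065)²/31.065 + (27−20.601)²/20.601 + (18−27.795)²/27.795 + (33−29.539)²/29.539
   = 0.000 + 1.988 + 3.452 + 0.406
Sum = 5.85

5.85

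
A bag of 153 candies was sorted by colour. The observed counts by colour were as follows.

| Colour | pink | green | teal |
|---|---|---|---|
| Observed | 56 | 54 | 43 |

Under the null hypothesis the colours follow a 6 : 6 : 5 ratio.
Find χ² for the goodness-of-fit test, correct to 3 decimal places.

Ratio total = 17. Expected counts: 153×6/17 = 54, 153×6/17 = 54, 153×5/17 = 45.
χ² = (56−54)²/54 + (54−54)²/54 + (43−45)²/45
   = 0.0741 + 0.0000 + 0.0889
Sum = 0.163

0.163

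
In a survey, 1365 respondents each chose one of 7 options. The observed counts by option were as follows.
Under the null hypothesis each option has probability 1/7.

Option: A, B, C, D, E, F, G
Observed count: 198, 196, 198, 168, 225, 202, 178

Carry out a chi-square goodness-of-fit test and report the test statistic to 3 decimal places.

10.185

Under H₀ each category has probability 1/7, so each expected count is 1365/7 = 195.
χ² = (198−195)²/195 + (196−195)²/195 + (198−195)²/195 + (168−195)²/195 + (225−195)²/195 + (202−195)²/195 + (178−195)²/195
   = 0.0462 + 0.0051 + 0.0462 + 3.7385 + 4.6154 + 0.2513 + 1.4821
Sum = 10.185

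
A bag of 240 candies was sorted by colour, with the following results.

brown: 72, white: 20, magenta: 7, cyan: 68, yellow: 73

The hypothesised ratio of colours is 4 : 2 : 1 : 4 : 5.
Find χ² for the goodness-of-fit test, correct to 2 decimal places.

Ratio total = 16. Expected counts: 240×4/16 = 60, 240×2/16 = 30, 240×1/16 = 15, 240×4/16 = 60, 240×5/16 = 75.
χ² = (72−60)²/60 + (20−30)²/30 + (7−15)²/15 + (68−60)²/60 + (73−75)²/75
   = 2.400 + 3.333 + 4.267 + 1.067 + 0.053
Sum = 11.12

11.12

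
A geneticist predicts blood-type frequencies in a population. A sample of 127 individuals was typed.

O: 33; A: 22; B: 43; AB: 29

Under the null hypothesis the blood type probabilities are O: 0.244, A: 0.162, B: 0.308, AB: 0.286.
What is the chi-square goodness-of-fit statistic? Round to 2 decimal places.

2.09

Expected counts E_i = n·p_i: 127×0.244 = 30.988, 127×0.162 = 20.574, 127×0.308 = 39.116, 127×0.286 = 36.322.
χ² = (33−30.988)²/30.988 + (22−20.574)²/20.574 + (43−39.116)²/39.116 + (29−36.322)²/36.322
   = 0.131 + 0.099 + 0.386 + 1.476
Sum = 2.09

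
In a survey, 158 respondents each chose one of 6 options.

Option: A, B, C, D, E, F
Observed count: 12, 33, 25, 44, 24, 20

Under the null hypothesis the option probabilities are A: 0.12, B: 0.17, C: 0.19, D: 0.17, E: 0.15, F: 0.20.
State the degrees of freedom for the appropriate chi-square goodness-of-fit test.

There are k = 6 categories and no parameters were estimated from the data, so df = 6 − 1 = 5.

5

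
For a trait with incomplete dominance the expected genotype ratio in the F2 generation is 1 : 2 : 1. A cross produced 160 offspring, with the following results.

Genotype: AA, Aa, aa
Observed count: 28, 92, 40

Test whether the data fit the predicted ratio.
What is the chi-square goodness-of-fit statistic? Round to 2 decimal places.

Ratio total = 4. Expected counts: 160×1/4 = 40, 160×2/4 = 80, 160×1/4 = 40.
χ² = (28−40)²/40 + (92−80)²/80 + (40−40)²/40
   = 3.600 + 1.800 + 0.000
Sum = 5.40

5.40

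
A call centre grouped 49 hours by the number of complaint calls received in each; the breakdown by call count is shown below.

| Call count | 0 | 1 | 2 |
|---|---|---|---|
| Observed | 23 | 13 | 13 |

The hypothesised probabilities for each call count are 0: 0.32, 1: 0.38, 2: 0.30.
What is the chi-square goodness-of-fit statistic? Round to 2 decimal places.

Expected counts E_i = n·p_i: 49×0.32 = 15.68, 49×0.38 = 18.62, 49×0.30 = 14.7.
0: (23 − 15.68)²/15.68 = 53.5824/15.68 = 3.417
1: (13 − 18.62)²/18.62 = 31.5844/18.62 = 1.696
2: (13 − 14.7)²/14.7 = 2.89/14.7 = 0.197
Sum = 5.31

5.31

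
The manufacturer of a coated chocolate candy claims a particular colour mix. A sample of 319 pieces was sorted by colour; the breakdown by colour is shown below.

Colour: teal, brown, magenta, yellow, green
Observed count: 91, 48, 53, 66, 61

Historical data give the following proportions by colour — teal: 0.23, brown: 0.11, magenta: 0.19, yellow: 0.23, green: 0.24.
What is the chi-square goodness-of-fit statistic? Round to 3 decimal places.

Expected counts E_i = n·p_i: 319×0.23 = 73.37, 319×0.11 = 35.09, 319×0.19 = 60.61, 319×0.23 = 73.37, 319×0.24 = 76.56.
cat          O        E   (O−E)²/E
teal        91    73.37     4.2363
brown       48    35.09     4.7497
magenta     53    60.61     0.9555
yellow      66    73.37     0.7403
green       61    76.56     3.1624
Sum = 13.844

13.844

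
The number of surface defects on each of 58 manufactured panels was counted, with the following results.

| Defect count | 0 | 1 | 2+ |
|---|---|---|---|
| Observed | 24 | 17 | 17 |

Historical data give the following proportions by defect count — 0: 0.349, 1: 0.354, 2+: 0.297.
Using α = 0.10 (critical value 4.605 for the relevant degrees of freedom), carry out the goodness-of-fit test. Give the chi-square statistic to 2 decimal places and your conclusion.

Expected counts E_i = n·p_i: 58×0.349 = 20.242, 58×0.354 = 20.532, 58×0.297 = 17.226.
χ² = (24−20.242)²/20.242 + (17−20.532)²/20.532 + (17−17.226)²/17.226
   = 0.698 + 0.608 + 0.003
Sum = 1.31
df = 2. Since 1.31 < 4.605, we do not reject H₀.

1.31; do not reject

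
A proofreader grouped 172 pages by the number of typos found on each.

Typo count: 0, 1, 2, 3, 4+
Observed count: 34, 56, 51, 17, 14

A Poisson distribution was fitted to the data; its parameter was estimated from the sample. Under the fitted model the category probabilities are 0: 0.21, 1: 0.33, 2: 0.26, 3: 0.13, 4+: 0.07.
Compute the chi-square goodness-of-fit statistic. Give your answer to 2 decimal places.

2.62

Expected counts E_i = n·p_i: 172×0.21 = 36.12, 172×0.33 = 56.76, 172×0.26 = 44.72, 172×0.13 = 22.36, 172×0.07 = 12.04.
0: (34 − 36.12)²/36.12 = 4.4944/36.12 = 0.124
1: (56 − 56.76)²/56.76 = 0.5776/56.76 = 0.010
2: (51 − 44.72)²/44.72 = 39.4384/44.72 = 0.882
3: (17 − 22.36)²/22.36 = 28.7296/22.36 = 1.285
4+: (14 − 12.04)²/12.04 = 3.8416/12.04 = 0.319
Sum = 2.62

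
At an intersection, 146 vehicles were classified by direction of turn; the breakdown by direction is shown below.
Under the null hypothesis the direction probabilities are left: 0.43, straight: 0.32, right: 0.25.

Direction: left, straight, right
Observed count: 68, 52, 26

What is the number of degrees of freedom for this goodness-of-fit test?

There are k = 3 categories and no parameters were estimated from the data, so df = 3 − 1 = 2.

2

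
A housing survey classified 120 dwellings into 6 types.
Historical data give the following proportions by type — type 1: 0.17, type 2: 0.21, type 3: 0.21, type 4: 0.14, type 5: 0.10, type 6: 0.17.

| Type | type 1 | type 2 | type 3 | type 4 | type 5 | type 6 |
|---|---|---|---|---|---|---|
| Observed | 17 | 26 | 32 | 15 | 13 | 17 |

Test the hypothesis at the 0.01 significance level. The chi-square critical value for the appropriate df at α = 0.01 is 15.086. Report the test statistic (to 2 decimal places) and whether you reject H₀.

3.27; do not reject

Expected counts E_i = n·p_i: 120×0.17 = 20.4, 120×0.21 = 25.2, 120×0.21 = 25.2, 120×0.14 = 16.8, 120×0.10 = 12, 120×0.17 = 20.4.
cat         O        E   (O−E)²/E
type 1     17     20.4      0.567
type 2     26     25.2      0.025
type 3     32     25.2      1.835
type 4     15     16.8      0.193
type 5     13       12      0.083
type 6     17     20.4      0.567
Sum = 3.27
df = 5. Since 3.27 < 15.086, we do not reject H₀.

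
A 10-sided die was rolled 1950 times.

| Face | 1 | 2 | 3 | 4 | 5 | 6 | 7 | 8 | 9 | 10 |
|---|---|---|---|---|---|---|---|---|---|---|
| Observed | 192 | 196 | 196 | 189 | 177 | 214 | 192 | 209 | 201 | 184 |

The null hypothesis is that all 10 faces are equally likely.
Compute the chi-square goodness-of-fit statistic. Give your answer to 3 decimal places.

5.610

Expected count for each of the 10 categories: 1950/10 = 195.
χ² = (192−195)²/195 + (196−195)²/195 + (196−195)²/195 + (189−195)²/195 + (177−195)²/195 + (214−195)²/195 + (192−195)²/195 + (209−195)²/195 + (201−195)²/195 + (184−195)²/195
   = 0.0462 + 0.0051 + 0.0051 + 0.1846 + 1.6615 + 1.8513 + 0.0462 + 1.0051 + 0.1846 + 0.6205
Sum = 5.610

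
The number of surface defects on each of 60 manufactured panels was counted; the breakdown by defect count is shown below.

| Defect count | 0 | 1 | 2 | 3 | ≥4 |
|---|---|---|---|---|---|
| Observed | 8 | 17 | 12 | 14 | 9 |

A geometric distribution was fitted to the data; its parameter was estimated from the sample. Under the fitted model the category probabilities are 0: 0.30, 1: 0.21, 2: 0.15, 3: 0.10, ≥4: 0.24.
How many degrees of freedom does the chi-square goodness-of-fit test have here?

3

There are k = 5 categories and 1 parameter estimated from the data, so df = 5 − 1 − 1 = 3.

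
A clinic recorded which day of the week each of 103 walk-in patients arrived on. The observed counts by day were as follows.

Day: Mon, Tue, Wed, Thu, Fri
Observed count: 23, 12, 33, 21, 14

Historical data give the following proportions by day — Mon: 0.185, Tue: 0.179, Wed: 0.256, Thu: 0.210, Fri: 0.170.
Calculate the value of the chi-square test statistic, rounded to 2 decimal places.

5.45

Expected counts E_i = n·p_i: 103×0.185 = 19.055, 103×0.179 = 18.437, 103×0.256 = 26.368, 103×0.210 = 21.63, 103×0.170 = 17.51.
Mon: (23 − 19.055)²/19.055 = 15.563025/19.055 = 0.817
Tue: (12 − 18.437)²/18.437 = 41.434969/18.437 = 2.247
Wed: (33 − 26.368)²/26.368 = 43.983424/26.368 = 1.668
Thu: (21 − 21.63)²/21.63 = 0.3969/21.63 = 0.018
Fri: (14 − 17.51)²/17.51 = 12.3201/17.51 = 0.704
Sum = 5.45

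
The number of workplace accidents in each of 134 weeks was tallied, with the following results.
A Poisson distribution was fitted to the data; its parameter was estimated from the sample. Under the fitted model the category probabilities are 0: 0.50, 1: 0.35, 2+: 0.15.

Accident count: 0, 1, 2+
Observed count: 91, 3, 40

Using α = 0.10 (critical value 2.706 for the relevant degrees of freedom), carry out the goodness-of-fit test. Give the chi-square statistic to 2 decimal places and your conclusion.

Expected counts E_i = n·p_i: 134×0.50 = 67, 134×0.35 = 46.9, 134×0.15 = 20.1.
χ² = (91−67)²/67 + (3−46.9)²/46.9 + (40−20.1)²/20.1
   = 8.597 + 41.092 + 19.702
Sum = 69.39
df = 1. Since 69.39 > 2.706, we reject H₀.

69.39; reject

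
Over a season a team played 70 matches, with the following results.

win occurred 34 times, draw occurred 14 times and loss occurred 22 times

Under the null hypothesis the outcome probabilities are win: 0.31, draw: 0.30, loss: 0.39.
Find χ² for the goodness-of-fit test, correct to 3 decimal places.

Expected counts E_i = n·p_i: 70×0.31 = 21.7, 70×0.30 = 21, 70×0.39 = 27.3.
win: (34 − 21.7)²/21.7 = 151.29/21.7 = 6.9719
draw: (14 − 21)²/21 = 49/21 = 2.3333
loss: (22 − 27.3)²/27.3 = 28.09/27.3 = 1.0289
Sum = 10.334

10.334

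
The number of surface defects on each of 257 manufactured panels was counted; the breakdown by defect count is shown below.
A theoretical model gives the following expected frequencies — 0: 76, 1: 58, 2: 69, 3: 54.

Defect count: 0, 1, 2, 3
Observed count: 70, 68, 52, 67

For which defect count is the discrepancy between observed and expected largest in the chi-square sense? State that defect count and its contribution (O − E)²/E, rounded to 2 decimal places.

0: (70 − 76)²/76 = 36/76 = 0.474
1: (68 − 58)²/58 = 100/58 = 1.724
2: (52 − 69)²/69 = 289/69 = 4.188
3: (67 − 54)²/54 = 169/54 = 3.130
The largest term is for 2: 4.19.

2, 4.19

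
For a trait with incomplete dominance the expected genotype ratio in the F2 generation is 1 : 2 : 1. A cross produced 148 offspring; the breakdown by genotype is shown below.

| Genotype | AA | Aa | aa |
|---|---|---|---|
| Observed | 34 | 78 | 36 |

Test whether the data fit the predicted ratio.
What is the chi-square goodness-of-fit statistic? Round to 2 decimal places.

0.49

Ratio total = 4. Expected counts: 148×1/4 = 37, 148×2/4 = 74, 148×1/4 = 37.
AA: (34 − 37)²/37 = 9/37 = 0.243
Aa: (78 − 74)²/74 = 16/74 = 0.216
aa: (36 − 37)²/37 = 1/37 = 0.027
Sum = 0.49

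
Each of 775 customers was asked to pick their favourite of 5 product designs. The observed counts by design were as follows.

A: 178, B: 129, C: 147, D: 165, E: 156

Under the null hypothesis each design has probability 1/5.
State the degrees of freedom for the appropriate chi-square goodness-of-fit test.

4

There are k = 5 categories and no parameters were estimated from the data, so df = 5 − 1 = 4.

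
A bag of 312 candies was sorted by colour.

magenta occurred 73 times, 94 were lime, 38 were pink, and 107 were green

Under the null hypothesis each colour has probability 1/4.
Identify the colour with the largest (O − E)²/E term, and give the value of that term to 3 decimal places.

Under H₀ each category has probability 1/4, so each expected count is 312/4 = 78.
magenta: (73 − 78)²/78 = 25/78 = 0.3205
lime: (94 − 78)²/78 = 256/78 = 3.2821
pink: (38 − 78)²/78 = 1600/78 = 20.5128
green: (107 − 78)²/78 = 841/78 = 10.7821
The largest term is for pink: 20.513.

pink, 20.513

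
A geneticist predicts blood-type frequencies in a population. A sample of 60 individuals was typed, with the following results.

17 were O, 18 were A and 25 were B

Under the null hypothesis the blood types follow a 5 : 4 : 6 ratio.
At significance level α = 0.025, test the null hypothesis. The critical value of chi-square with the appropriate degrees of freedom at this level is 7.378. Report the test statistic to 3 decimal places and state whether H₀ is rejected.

Ratio total = 15. Expected counts: 60×5/15 = 20, 60×4/15 = 16, 60×6/15 = 24.
O: (17 − 20)²/20 = 9/20 = 0.4500
A: (18 − 16)²/16 = 4/16 = 0.2500
B: (25 − 24)²/24 = 1/24 = 0.0417
Sum = 0.742
df = 2. Since 0.742 < 7.378, we do not reject H₀.

0.742; do not reject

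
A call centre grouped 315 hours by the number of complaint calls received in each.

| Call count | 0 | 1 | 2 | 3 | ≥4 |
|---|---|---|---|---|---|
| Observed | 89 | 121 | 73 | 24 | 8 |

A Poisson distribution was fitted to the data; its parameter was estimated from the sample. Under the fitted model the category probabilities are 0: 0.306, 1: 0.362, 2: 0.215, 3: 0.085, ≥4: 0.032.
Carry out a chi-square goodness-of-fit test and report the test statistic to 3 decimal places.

Expected counts E_i = n·p_i: 315×0.306 = 96.39, 315×0.362 = 114.03, 315×0.215 = 67.725, 315×0.085 = 26.775, 315×0.032 = 10.08.
0: (89 − 96.39)²/96.39 = 54.6121/96.39 = 0.5666
1: (121 − 114.03)²/114.03 = 48.5809/114.03 = 0.4260
2: (73 − 67.725)²/67.725 = 27.825625/67.725 = 0.4109
3: (24 − 26.775)²/26.775 = 7.700625/26.775 = 0.2876
≥4: (8 − 10.08)²/10.08 = 4.3264/10.08 = 0.4292
Sum = 2.120

2.120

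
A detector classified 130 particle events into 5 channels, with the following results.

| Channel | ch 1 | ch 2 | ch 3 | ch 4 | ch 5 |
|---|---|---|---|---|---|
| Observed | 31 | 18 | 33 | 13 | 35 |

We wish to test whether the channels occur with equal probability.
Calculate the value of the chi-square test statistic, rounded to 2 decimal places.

14.92

Under H₀ each category has probability 1/5, so each expected count is 130/5 = 26.
cat         O        E   (O−E)²/E
ch 1       31       26      0.962
ch 2       18       26      2.462
ch 3       33       26      1.885
ch 4       13       26      6.500
ch 5       35       26      3.115
Sum = 14.92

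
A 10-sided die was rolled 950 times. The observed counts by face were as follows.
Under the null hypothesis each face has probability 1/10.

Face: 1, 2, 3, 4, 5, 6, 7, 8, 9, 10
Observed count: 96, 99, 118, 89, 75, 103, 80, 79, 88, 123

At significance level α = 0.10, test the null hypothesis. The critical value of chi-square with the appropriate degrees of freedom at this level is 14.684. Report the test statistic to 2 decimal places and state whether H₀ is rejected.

Expected count for each of the 10 categories: 950/10 = 95.
cat         O        E   (O−E)²/E
1          96       95      0.011
2          99       95      0.168
3         118       95      5.568
4          89       95      0.379
5          75       95      4.211
6         103       95      0.674
7          80       95      2.368
8          79       95      2.695
9          88       95      0.516
10        123       95      8.253
Sum = 24.84
df = 9. Since 24.84 > 14.684, we reject H₀.

24.84; reject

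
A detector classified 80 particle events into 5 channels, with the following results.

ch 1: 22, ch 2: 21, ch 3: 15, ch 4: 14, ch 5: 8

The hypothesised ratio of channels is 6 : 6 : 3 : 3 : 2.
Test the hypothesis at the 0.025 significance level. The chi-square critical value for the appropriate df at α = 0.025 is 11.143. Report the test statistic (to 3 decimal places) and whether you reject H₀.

1.625; do not reject

Ratio total = 20. Expected counts: 80×6/20 = 24, 80×6/20 = 24, 80×3/20 = 12, 80×3/20 = 12, 80×2/20 = 8.
cat         O        E   (O−E)²/E
ch 1       22       24     0.1667
ch 2       21       24     0.3750
ch 3       15       12     0.7500
ch 4       14       12     0.3333
ch 5        8        8     0.0000
Sum = 1.625
df = 4. Since 1.625 < 11.143, we do not reject H₀.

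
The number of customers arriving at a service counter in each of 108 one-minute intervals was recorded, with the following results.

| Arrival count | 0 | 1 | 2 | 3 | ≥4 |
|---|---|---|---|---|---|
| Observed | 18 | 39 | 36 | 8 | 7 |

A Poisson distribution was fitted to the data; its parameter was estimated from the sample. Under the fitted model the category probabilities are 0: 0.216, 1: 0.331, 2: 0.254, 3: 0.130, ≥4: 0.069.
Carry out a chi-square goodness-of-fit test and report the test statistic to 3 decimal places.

Expected counts E_i = n·p_i: 108×0.216 = 23.328, 108×0.331 = 35.748, 108×0.254 = 27.432, 108×0.130 = 14.04, 108×0.069 = 7.452.
χ² = (18−23.328)²/23.328 + (39−35.748)²/35.748 + (36−27.432)²/27.432 + (8−14.04)²/14.04 + (7−7.452)²/7.452
   = 1.2169 + 0.2958 + 2.6761 + 2.5984 + 0.0274
Sum = 6.815

6.815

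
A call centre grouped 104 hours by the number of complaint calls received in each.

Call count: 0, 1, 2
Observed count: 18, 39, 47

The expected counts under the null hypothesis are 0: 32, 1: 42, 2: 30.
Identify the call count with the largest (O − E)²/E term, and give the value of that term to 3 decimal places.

2, 9.633

0: (18 − 32)²/32 = 196/32 = 6.1250
1: (39 − 42)²/42 = 9/42 = 0.2143
2: (47 − 30)²/30 = 289/30 = 9.6333
The largest term is for 2: 9.633.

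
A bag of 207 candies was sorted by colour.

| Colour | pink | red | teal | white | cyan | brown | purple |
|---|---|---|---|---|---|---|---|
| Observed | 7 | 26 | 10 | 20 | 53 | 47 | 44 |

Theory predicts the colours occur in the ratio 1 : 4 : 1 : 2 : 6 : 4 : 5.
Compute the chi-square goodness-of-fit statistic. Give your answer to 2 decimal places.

6.96

Ratio total = 23. Expected counts: 207×1/23 = 9, 207×4/23 = 36, 207×1/23 = 9, 207×2/23 = 18, 207×6/23 = 54, 207×4/23 = 36, 207×5/23 = 45.
χ² = (7−9)²/9 + (26−36)²/36 + (10−9)²/9 + (20−18)²/18 + (53−54)²/54 + (47−36)²/36 + (44−45)²/45
   = 0.444 + 2.778 + 0.111 + 0.222 + 0.019 + 3.361 + 0.022
Sum = 6.96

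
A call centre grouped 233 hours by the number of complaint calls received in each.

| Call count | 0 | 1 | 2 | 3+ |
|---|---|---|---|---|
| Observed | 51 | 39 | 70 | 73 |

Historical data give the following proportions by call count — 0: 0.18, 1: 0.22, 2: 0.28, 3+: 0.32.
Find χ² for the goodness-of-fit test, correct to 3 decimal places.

Expected counts E_i = n·p_i: 233×0.18 = 41.94, 233×0.22 = 51.26, 233×0.28 = 65.24, 233×0.32 = 74.56.
χ² = (51−41.94)²/41.94 + (39−51.26)²/51.26 + (70−65.24)²/65.24 + (73−74.56)²/74.56
   = 1.9572 + 2.9323 + 0.3473 + 0.0326
Sum = 5.269

5.269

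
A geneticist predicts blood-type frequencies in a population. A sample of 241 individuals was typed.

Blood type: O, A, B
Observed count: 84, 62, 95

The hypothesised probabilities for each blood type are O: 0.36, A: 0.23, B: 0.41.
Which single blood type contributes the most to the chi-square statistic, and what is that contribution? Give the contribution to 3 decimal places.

Expected counts E_i = n·p_i: 241×0.36 = 86.76, 241×0.23 = 55.43, 241×0.41 = 98.81.
χ² = (84−86.76)²/86.76 + (62−55.43)²/55.43 + (95−98.81)²/98.81
   = 0.0878 + 0.7787 + 0.1469
The largest term is for A: 0.779.

A, 0.779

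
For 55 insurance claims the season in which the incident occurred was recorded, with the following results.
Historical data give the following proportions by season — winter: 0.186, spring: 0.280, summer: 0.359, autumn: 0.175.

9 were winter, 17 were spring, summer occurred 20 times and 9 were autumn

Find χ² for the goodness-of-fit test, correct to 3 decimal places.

0.358

Expected counts E_i = n·p_i: 55×0.186 = 10.23, 55×0.280 = 15.4, 55×0.359 = 19.745, 55×0.175 = 9.625.
χ² = (9−10.23)²/10.23 + (17−15.4)²/15.4 + (20−19.745)²/19.745 + (9−9.625)²/9.625
   = 0.1479 + 0.1662 + 0.0033 + 0.0406
Sum = 0.358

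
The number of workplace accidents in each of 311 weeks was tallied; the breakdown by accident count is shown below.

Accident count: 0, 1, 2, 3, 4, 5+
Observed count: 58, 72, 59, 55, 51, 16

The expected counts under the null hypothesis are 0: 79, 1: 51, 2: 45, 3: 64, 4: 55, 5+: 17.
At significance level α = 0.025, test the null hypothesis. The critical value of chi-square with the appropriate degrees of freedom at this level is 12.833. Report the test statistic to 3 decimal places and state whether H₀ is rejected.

0: (58 − 79)²/79 = 441/79 = 5.5823
1: (72 − 51)²/51 = 441/51 = 8.6471
2: (59 − 45)²/45 = 196/45 = 4.3556
3: (55 − 64)²/64 = 81/64 = 1.2656
4: (51 − 55)²/55 = 16/55 = 0.2909
5+: (16 − 17)²/17 = 1/17 = 0.0588
Sum = 20.200
df = 5. Since 20.200 > 12.833, we reject H₀.

20.200; reject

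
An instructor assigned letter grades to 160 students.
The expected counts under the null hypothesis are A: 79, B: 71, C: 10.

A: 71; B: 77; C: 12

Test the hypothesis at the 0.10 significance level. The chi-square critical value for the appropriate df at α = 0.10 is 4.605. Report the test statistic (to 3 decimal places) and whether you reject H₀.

1.717; do not reject

χ² = (71−79)²/79 + (77−71)²/71 + (12−10)²/10
   = 0.8101 + 0.5070 + 0.4000
Sum = 1.717
df = 2. Since 1.717 < 4.605, we do not reject H₀.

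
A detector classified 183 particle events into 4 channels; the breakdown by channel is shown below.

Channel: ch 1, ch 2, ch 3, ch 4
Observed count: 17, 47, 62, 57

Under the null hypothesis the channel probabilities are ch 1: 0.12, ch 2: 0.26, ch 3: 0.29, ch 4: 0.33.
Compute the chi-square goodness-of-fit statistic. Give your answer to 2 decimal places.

Expected counts E_i = n·p_i: 183×0.12 = 21.96, 183×0.26 = 47.58, 183×0.29 = 53.07, 183×0.33 = 60.39.
χ² = (17−21.96)²/21.96 + (47−47.58)²/47.58 + (62−53.07)²/53.07 + (57−60.39)²/60.39
   = 1.120 + 0.007 + 1.503 + 0.190
Sum = 2.82

2.82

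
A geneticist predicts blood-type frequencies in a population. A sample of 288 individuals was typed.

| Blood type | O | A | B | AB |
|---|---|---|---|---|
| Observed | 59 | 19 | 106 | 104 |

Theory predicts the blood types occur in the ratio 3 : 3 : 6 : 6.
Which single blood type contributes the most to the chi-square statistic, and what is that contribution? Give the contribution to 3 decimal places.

Ratio total = 18. Expected counts: 288×3/18 = 48, 288×3/18 = 48, 288×6/18 = 96, 288×6/18 = 96.
O: (59 − 48)²/48 = 121/48 = 2.5208
A: (19 − 48)²/48 = 841/48 = 17.5208
B: (106 − 96)²/96 = 100/96 = 1.0417
AB: (104 − 96)²/96 = 64/96 = 0.6667
The largest term is for A: 17.521.

A, 17.521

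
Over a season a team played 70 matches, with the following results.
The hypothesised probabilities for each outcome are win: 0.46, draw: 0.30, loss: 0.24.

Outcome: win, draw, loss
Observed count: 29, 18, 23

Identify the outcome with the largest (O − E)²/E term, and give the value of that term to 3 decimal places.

loss, 2.288

Expected counts E_i = n·p_i: 70×0.46 = 32.2, 70×0.30 = 21, 70×0.24 = 16.8.
χ² = (29−32.2)²/32.2 + (18−21)²/21 + (23−16.8)²/16.8
   = 0.3180 + 0.4286 + 2.2881
The largest term is for loss: 2.288.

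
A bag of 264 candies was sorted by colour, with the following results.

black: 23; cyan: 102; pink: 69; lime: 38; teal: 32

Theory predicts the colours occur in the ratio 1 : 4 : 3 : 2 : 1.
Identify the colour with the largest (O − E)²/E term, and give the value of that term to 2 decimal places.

teal, 2.67

Ratio total = 11. Expected counts: 264×1/11 = 24, 264×4/11 = 96, 264×3/11 = 72, 264×2/11 = 48, 264×1/11 = 24.
cat         O        E   (O−E)²/E
black      23       24      0.042
cyan      102       96      0.375
pink       69       72      0.125
lime       38       48      2.083
teal       32       24      2.667
The largest term is for teal: 2.67.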